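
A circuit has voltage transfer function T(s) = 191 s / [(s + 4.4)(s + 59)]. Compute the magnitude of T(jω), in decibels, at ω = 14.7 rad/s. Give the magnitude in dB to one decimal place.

9.6 dB

|j14.7| = 14.7
|j14.7 + 4.4| = √(14.7² + 4.4²) = 15.34
|j14.7 + 59| = √(14.7² + 59²) = 60.8
|T(j14.7)| = 191 × 14.7 / (15.34 × 60.8) = 3.0093
20 log₁₀(3.0093) = 9.57 dB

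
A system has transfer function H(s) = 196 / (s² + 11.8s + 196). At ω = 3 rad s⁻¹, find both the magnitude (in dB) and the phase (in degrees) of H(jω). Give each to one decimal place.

|(j3)² + 11.8(j3) + 196| = |187 + j35.4| = 190.3
|H(j3)| = 196 / 190.3 = 1.0298
20 log₁₀(1.0298) = 0.26 dB
∠[(j3)² + 11.8(j3) + 196] = ∠[187 + j35.4] = 10.72°
∠H(j3) = −10.72° = -10.72°

|H| = 0.3 dB, ∠H = -10.7 deg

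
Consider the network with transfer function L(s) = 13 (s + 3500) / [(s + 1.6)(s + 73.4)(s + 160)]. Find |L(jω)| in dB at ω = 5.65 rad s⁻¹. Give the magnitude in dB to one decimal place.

-3.6 dB

|j5.65 + 3500| = √(5.65² + 3500²) = 3500
|j5.65 + 1.6| = √(5.65² + 1.6²) = 5.872
|j5.65 + 73.4| = √(5.65² + 73.4²) = 73.62
|j5.65 + 160| = √(5.65² + 160²) = 160.1
|L(j5.65)| = 13 × 3500 / (5.872 × 73.62 × 160.1) = 0.65742
20 log₁₀(0.65742) = -3.64 dB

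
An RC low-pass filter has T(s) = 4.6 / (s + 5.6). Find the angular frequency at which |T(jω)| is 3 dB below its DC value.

For a single-pole low-pass, the −3 dB point is at the pole: ω = 5.6 rad/s.

5.6 rad/s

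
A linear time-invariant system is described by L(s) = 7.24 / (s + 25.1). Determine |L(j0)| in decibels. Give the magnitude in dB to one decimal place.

-10.8 dB

L(0) = 7.24 / 25.1 = 0.28845
20 log₁₀(0.28845) = -10.80 dB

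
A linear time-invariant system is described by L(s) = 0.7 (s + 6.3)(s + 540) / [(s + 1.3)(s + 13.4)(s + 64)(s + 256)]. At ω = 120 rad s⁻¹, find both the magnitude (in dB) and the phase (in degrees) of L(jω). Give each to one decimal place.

|L| = -81.6 dB, ∠L = -160.5 deg

|j120 + 6.3| = √(120² + 6.3²) = 120.2
|j120 + 540| = √(120² + 540²) = 553.2
|j120 + 1.3| = √(120² + 1.3²) = 120
|j120 + 13.4| = √(120² + 13.4²) = 120.7
|j120 + 64| = √(120² + 64²) = 136
|j120 + 256| = √(120² + 256²) = 282.7
|L(j120)| = 0.7 × 120.2 × 553.2 / (120 × 120.7 × 136 × 282.7) = 8.3512e-05
20 log₁₀(8.3512e-05) = -81.57 dB
∠(j120 + 6.3) = arctan(120/6.3) = 86.99°
∠(j120 + 540) = arctan(120/540) = 12.53°
∠(j120 + 1.3) = arctan(120/1.3) = 89.38°
∠(j120 + 13.4) = arctan(120/13.4) = 83.63°
∠(j120 + 64) = arctan(120/64) = 61.93°
∠(j120 + 256) = arctan(120/256) = 25.11°
∠L(j120) = 86.99° + 12.53° − (89.38° + 83.63° + 61.93° + 25.11°) = -160.53°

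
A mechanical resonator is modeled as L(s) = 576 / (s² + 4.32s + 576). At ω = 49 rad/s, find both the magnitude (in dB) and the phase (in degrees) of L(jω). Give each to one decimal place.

|(j49)² + 4.32(j49) + 576| = |-1825 + j211.68| = 1837
|L(j49)| = 576 / 1837 = 0.31351
20 log₁₀(0.31351) = -10.07 dB
∠[(j49)² + 4.32(j49) + 576] = ∠[-1825 + j211.68] = 173.38°
∠L(j49) = −173.38° = -173.38°

|L| = -10.1 dB, ∠L = -173.4°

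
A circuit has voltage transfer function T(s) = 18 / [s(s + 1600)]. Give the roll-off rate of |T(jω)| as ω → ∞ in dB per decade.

-40 dB/decade

With 0 zeros and 2 poles, the high-frequency asymptotic slope is 20 × (0 − 2) = -40 dB/decade.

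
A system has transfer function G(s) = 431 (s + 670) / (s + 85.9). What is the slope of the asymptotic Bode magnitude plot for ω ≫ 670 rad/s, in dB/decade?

0 dB/decade

With 1 zero and 1 pole, the high-frequency asymptotic slope is 20 × (1 − 1) = 0 dB/decade.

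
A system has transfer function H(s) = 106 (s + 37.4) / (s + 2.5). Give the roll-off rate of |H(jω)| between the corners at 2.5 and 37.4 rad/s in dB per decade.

In this band the factors already past their corner are: pole at 2.5; net slope = -20 dB/decade.

-20 dB/decade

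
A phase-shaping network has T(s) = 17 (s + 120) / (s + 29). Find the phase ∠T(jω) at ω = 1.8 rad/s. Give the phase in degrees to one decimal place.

∠(j1.8 + 120) = arctan(1.8/120) = 0.86°
∠(j1.8 + 29) = arctan(1.8/29) = 3.55°
∠T(j1.8) = 0.86° − 3.55° = -2.69°

-2.7°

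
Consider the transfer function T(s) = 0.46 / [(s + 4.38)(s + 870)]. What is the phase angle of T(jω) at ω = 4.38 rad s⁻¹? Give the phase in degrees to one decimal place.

-45.3°

∠(j4.38 + 4.38) = arctan(4.38/4.38) = 45.00°
∠(j4.38 + 870) = arctan(4.38/870) = 0.29°
∠T(j4.38) = − (45.00° + 0.29°) = -45.29°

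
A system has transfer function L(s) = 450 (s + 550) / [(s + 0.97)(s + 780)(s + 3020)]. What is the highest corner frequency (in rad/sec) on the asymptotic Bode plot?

Break frequencies occur at each pole and zero magnitude: 0.97 rad/sec, 550 rad/sec, 780 rad/sec, 3020 rad/sec.
The highest is 3020 rad/sec.

3020 rad/sec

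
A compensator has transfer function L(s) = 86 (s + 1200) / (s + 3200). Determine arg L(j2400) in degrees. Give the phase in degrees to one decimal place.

26.6°

∠(j2400 + 1200) = arctan(2400/1200) = 63.43°
∠(j2400 + 3200) = arctan(2400/3200) = 36.87°
∠L(j2400) = 63.43° − 36.87° = 26.57°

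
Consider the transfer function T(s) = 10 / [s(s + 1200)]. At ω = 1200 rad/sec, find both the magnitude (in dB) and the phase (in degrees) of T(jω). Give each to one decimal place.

|T| = -106.2 dB, ∠T = -135.0 deg

|j1200 + 1200| = √(1200² + 1200²) = 1697
|j1200| = 1200
|T(j1200)| = 10 / (1697 × 1200) = 4.9105e-06
20 log₁₀(4.9105e-06) = -106.18 dB
∠(j1200 + 1200) = arctan(1200/1200) = 45.00°
∠(j1200) = 90.00°
∠T(j1200) = − (45.00° + 90.00°) = -135.00°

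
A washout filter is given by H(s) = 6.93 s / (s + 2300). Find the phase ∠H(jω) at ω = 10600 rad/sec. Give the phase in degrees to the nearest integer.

12°

∠(j10600) = 90.00°
∠(j10600 + 2300) = arctan(10600/2300) = 77.76°
∠H(j10600) = 90.00° − 77.76° = 12.24°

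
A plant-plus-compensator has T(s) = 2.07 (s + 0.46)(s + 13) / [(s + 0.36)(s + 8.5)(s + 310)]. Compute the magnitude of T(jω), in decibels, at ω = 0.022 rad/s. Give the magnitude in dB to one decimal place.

-37.7 dB

|j0.022 + 0.46| = √(0.022² + 0.46²) = 0.4605
|j0.022 + 13| = √(0.022² + 13²) = 13
|j0.022 + 0.36| = √(0.022² + 0.36²) = 0.3607
|j0.022 + 8.5| = √(0.022² + 8.5²) = 8.5
|j0.022 + 310| = √(0.022² + 310²) = 310
|T(j0.022)| = 2.07 × 0.4605 × 13 / (0.3607 × 8.5 × 310) = 0.01304
20 log₁₀(0.01304) = -37.69 dB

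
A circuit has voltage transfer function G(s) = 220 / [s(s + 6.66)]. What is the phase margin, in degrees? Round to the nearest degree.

25°

Gain crossover: |G(jω)| = 1 at ω ≈ 14.1 rad s⁻¹.
∠G(j14.1) = −90° − arctan(14.1/6.66) ≈ -154.72°
PM = 180° + (-154.72°) = 25.28°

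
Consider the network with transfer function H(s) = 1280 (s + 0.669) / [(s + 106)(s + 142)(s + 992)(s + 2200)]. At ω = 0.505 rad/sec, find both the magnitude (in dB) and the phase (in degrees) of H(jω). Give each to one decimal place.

|H| = -149.7 dB, ∠H = 36.5°

|j0.505 + 0.669| = √(0.505² + 0.669²) = 0.8382
|j0.505 + 106| = √(0.505² + 106²) = 106
|j0.505 + 142| = √(0.505² + 142²) = 142
|j0.505 + 992| = √(0.505² + 992²) = 992
|j0.505 + 2200| = √(0.505² + 2200²) = 2200
|H(j0.505)| = 1280 × 0.8382 / (106 × 142 × 992 × 2200) = 3.2661e-08
20 log₁₀(3.2661e-08) = -149.72 dB
∠(j0.505 + 0.669) = arctan(0.505/0.669) = 37.05°
∠(j0.505 + 106) = arctan(0.505/106) = 0.27°
∠(j0.505 + 142) = arctan(0.505/142) = 0.20°
∠(j0.505 + 992) = arctan(0.505/992) = 0.03°
∠(j0.505 + 2200) = arctan(0.505/2200) = 0.01°
∠H(j0.505) = 37.05° − (0.27° + 0.20° + 0.03° + 0.01°) = 36.53°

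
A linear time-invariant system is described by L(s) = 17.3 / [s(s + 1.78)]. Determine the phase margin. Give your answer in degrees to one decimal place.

Gain crossover: |L(jω)| = 1 at ω ≈ 3.97 rad s⁻¹.
∠L(j3.97) = −90° − arctan(3.97/1.78) ≈ -155.87°
PM = 180° + (-155.87°) = 24.13°

24.1°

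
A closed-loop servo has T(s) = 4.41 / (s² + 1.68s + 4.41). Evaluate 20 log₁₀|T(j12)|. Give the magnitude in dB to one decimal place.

-30.1 dB

|(j12)² + 1.68(j12) + 4.41| = |-139.59 + j20.16| = 141
|T(j12)| = 4.41 / 141 = 0.031268
20 log₁₀(0.031268) = -30.10 dB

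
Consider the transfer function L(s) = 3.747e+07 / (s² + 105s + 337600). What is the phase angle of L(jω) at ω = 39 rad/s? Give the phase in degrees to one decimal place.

∠[(j39)² + 105(j39) + 337600] = ∠[3.3608e+05 + j4095] = 0.70°
∠L(j39) = −0.70° = -0.70°

-0.7°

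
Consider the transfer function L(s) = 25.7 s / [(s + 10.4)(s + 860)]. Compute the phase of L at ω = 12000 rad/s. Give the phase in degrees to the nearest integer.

-86°

∠(j12000) = 90.00°
∠(j12000 + 10.4) = arctan(12000/10.4) = 89.95°
∠(j12000 + 860) = arctan(12000/860) = 85.90°
∠L(j12000) = 90.00° − (89.95° + 85.90°) = -85.85°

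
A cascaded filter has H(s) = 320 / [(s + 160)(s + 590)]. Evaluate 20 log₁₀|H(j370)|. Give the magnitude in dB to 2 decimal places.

|j370 + 160| = √(370² + 160²) = 403.1
|j370 + 590| = √(370² + 590²) = 696.4
|H(j370)| = 320 / (403.1 × 696.4) = 0.0011399
20 log₁₀(0.0011399) = -58.863 dB

-58.86 dB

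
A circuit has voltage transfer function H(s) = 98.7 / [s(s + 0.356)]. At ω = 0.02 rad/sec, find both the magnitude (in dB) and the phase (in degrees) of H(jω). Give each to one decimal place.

|j0.02 + 0.356| = √(0.02² + 0.356²) = 0.3566
|j0.02| = 0.02
|H(j0.02)| = 98.7 / (0.3566 × 0.02) = 13841
20 log₁₀(13841) = 82.82 dB
∠(j0.02 + 0.356) = arctan(0.02/0.356) = 3.22°
∠(j0.02) = 90.00°
∠H(j0.02) = − (3.22° + 90.00°) = -93.22°

|H| = 82.8 dB, ∠H = -93.2°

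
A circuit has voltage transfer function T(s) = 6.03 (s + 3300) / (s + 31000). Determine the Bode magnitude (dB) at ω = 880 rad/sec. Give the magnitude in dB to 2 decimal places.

-3.56 dB

|j880 + 3300| = √(880² + 3300²) = 3415
|j880 + 31000| = √(880² + 31000²) = 3.101e+04
|T(j880)| = 6.03 × 3415 / 3.101e+04 = 0.66407
20 log₁₀(0.66407) = -3.556 dB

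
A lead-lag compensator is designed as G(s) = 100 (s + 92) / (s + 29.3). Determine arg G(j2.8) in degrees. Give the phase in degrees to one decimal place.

∠(j2.8 + 92) = arctan(2.8/92) = 1.74°
∠(j2.8 + 29.3) = arctan(2.8/29.3) = 5.46°
∠G(j2.8) = 1.74° − 5.46° = -3.72°

-3.7°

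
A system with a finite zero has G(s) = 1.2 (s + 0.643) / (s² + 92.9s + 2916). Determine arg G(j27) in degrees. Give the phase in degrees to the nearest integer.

40°

∠(j27 + 0.643) = arctan(27/0.643) = 88.64°
∠[(j27)² + 92.9(j27) + 2916] = ∠[2187 + j2508.3] = 48.91°
∠G(j27) = 88.64° − 48.91° = 39.72°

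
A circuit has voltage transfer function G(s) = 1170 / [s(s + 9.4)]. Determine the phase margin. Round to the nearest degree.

Gain crossover: |G(jω)| = 1 at ω ≈ 33.6 rad s⁻¹.
∠G(j33.6) = −90° − arctan(33.6/9.4) ≈ -164.36°
PM = 180° + (-164.36°) = 15.64°

16°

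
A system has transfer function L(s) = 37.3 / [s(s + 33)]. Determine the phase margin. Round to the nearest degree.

Gain crossover: |L(jω)| = 1 at ω ≈ 1.13 rad/s.
∠L(j1.13) = −90° − arctan(1.13/33) ≈ -91.96°
PM = 180° + (-91.96°) = 88.04°

88°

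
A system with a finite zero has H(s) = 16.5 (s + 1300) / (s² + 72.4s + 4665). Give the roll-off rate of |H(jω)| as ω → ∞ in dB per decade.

With 1 zero and 2 poles, the high-frequency asymptotic slope is 20 × (1 − 2) = -20 dB/decade.

-20 dB/decade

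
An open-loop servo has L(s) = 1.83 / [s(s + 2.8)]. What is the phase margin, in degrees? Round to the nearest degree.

77°

Gain crossover: |L(jω)| = 1 at ω ≈ 0.637 rad/sec.
∠L(j0.637) = −90° − arctan(0.637/2.8) ≈ -102.82°
PM = 180° + (-102.82°) = 77.18°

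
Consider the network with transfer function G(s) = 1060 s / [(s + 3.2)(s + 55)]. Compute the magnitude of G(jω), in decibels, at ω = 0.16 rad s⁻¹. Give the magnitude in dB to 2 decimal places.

|j0.16| = 0.16
|j0.16 + 3.2| = √(0.16² + 3.2²) = 3.204
|j0.16 + 55| = √(0.16² + 55²) = 55
|G(j0.16)| = 1060 × 0.16 / (3.204 × 55) = 0.96243
20 log₁₀(0.96243) = -0.333 dB

-0.33 dB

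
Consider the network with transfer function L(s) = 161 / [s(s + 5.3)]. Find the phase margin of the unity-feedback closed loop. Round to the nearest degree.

24 deg

Gain crossover: |L(jω)| = 1 at ω ≈ 12.1 rad/sec.
∠L(j12.1) = −90° − arctan(12.1/5.3) ≈ -156.43°
PM = 180° + (-156.43°) = 23.57°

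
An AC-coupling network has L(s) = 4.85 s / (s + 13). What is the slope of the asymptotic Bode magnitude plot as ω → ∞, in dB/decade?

With 1 zero and 1 pole, the high-frequency asymptotic slope is 20 × (1 − 1) = 0 dB/decade.

0 dB/decade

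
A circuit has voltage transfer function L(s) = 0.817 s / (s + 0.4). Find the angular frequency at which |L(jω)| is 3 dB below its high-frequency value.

For a single-pole high-pass, the −3 dB point is at the pole: ω = 0.4 rad/s.

0.4 rad/s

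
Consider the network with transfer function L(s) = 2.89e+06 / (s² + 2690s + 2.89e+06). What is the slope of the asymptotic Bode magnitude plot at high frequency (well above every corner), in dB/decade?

-40 dB/decade

With 0 zeros and 2 poles, the high-frequency asymptotic slope is 20 × (0 − 2) = -40 dB/decade.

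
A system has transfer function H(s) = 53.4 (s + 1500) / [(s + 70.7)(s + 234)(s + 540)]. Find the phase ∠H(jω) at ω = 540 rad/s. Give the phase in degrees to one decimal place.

∠(j540 + 1500) = arctan(540/1500) = 19.80°
∠(j540 + 70.7) = arctan(540/70.7) = 82.54°
∠(j540 + 234) = arctan(540/234) = 66.57°
∠(j540 + 540) = arctan(540/540) = 45.00°
∠H(j540) = 19.80° − (82.54° + 66.57° + 45.00°) = -174.31°

-174.3°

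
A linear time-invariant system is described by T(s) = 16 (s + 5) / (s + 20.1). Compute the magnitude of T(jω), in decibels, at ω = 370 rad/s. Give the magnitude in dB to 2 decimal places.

24.07 dB

|j370 + 5| = √(370² + 5²) = 370
|j370 + 20.1| = √(370² + 20.1²) = 370.5
|T(j370)| = 16 × 370 / 370.5 = 15.978
20 log₁₀(15.978) = 24.070 dB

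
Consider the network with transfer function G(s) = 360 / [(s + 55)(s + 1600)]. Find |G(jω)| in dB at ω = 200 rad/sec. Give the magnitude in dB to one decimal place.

-59.4 dB

|j200 + 55| = √(200² + 55²) = 207.4
|j200 + 1600| = √(200² + 1600²) = 1612
|G(j200)| = 360 / (207.4 × 1612) = 0.0010764
20 log₁₀(0.0010764) = -59.36 dB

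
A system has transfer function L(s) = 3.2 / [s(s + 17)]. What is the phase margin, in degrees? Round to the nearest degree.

89 deg

Gain crossover: |L(jω)| = 1 at ω ≈ 0.188 rad/s.
∠L(j0.188) = −90° − arctan(0.188/17) ≈ -90.63°
PM = 180° + (-90.63°) = 89.37°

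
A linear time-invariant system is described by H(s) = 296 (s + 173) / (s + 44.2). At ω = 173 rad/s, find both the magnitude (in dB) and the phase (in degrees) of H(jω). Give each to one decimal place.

|j173 + 173| = √(173² + 173²) = 244.7
|j173 + 44.2| = √(173² + 44.2²) = 178.6
|H(j173)| = 296 × 244.7 / 178.6 = 405.58
20 log₁₀(405.58) = 52.16 dB
∠(j173 + 173) = arctan(173/173) = 45.00°
∠(j173 + 44.2) = arctan(173/44.2) = 75.67°
∠H(j173) = 45.00° − 75.67° = -30.67°

|H| = 52.2 dB, ∠H = -30.7°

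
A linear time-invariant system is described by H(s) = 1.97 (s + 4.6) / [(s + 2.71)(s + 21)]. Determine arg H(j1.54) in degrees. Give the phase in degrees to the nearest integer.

∠(j1.54 + 4.6) = arctan(1.54/4.6) = 18.51°
∠(j1.54 + 2.71) = arctan(1.54/2.71) = 29.61°
∠(j1.54 + 21) = arctan(1.54/21) = 4.19°
∠H(j1.54) = 18.51° − (29.61° + 4.19°) = -15.29°

-15°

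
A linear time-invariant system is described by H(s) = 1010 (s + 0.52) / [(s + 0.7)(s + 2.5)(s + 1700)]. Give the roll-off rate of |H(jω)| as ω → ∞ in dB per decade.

-40 dB/decade

With 1 zero and 3 poles, the high-frequency asymptotic slope is 20 × (1 − 3) = -40 dB/decade.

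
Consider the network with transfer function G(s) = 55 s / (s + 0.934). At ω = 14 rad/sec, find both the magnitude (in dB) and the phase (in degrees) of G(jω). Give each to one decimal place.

|G| = 34.8 dB, ∠G = 3.8 deg

|j14| = 14
|j14 + 0.934| = √(14² + 0.934²) = 14.03
|G(j14)| = 55 × 14 / 14.03 = 54.878
20 log₁₀(54.878) = 34.79 dB
∠(j14) = 90.00°
∠(j14 + 0.934) = arctan(14/0.934) = 86.18°
∠G(j14) = 90.00° − 86.18° = 3.82°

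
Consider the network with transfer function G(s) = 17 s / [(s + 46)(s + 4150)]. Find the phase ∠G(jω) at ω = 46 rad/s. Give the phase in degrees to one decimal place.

44.4°

∠(j46) = 90.00°
∠(j46 + 46) = arctan(46/46) = 45.00°
∠(j46 + 4150) = arctan(46/4150) = 0.64°
∠G(j46) = 90.00° − (45.00° + 0.64°) = 44.36°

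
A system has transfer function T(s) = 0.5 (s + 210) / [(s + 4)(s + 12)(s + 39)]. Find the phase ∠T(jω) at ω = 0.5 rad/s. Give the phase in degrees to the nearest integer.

-10°

∠(j0.5 + 210) = arctan(0.5/210) = 0.14°
∠(j0.5 + 4) = arctan(0.5/4) = 7.13°
∠(j0.5 + 12) = arctan(0.5/12) = 2.39°
∠(j0.5 + 39) = arctan(0.5/39) = 0.73°
∠T(j0.5) = 0.14° − (7.13° + 2.39° + 0.73°) = -10.11°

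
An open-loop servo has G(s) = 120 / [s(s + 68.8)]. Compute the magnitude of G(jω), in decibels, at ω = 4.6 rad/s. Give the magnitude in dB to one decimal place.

-8.4 dB

|j4.6 + 68.8| = √(4.6² + 68.8²) = 68.95
|j4.6| = 4.6
|G(j4.6)| = 120 / (68.95 × 4.6) = 0.37833
20 log₁₀(0.37833) = -8.44 dB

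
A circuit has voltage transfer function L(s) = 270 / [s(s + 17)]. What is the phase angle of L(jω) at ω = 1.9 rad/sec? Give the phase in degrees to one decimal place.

∠(j1.9 + 17) = arctan(1.9/17) = 6.38°
∠(j1.9) = 90.00°
∠L(j1.9) = − (6.38° + 90.00°) = -96.38°

-96.4 deg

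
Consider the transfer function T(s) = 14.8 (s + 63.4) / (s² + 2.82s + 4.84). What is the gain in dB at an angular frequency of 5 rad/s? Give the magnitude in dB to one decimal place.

31.7 dB

|j5 + 63.4| = √(5² + 63.4²) = 63.6
|(j5)² + 2.82(j5) + 4.84| = |-20.16 + j14.1| = 24.6
|T(j5)| = 14.8 × 63.6 / 24.6 = 38.259
20 log₁₀(38.259) = 31.65 dB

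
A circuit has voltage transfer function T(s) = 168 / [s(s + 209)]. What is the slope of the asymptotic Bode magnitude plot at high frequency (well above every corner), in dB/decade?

-40 dB/decade

With 0 zeros and 2 poles, the high-frequency asymptotic slope is 20 × (0 − 2) = -40 dB/decade.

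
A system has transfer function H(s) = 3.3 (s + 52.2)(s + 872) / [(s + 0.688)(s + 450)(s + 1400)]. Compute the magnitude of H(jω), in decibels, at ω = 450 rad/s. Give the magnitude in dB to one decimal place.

-49.2 dB

|j450 + 52.2| = √(450² + 52.2²) = 453
|j450 + 872| = √(450² + 872²) = 981.3
|j450 + 0.688| = √(450² + 0.688²) = 450
|j450 + 450| = √(450² + 450²) = 636.4
|j450 + 1400| = √(450² + 1400²) = 1471
|H(j450)| = 3.3 × 453 × 981.3 / (450 × 636.4 × 1471) = 0.0034834
20 log₁₀(0.0034834) = -49.16 dB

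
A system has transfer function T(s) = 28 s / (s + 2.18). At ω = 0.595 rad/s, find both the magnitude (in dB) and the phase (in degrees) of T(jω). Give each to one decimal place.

|T| = 17.4 dB, ∠T = 74.7°

|j0.595| = 0.595
|j0.595 + 2.18| = √(0.595² + 2.18²) = 2.26
|T(j0.595)| = 28 × 0.595 / 2.26 = 7.3725
20 log₁₀(7.3725) = 17.35 dB
∠(j0.595) = 90.00°
∠(j0.595 + 2.18) = arctan(0.595/2.18) = 15.27°
∠T(j0.595) = 90.00° − 15.27° = 74.73°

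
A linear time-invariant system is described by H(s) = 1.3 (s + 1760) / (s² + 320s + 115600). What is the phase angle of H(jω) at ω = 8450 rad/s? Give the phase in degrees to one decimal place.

-99.6°

∠(j8450 + 1760) = arctan(8450/1760) = 78.23°
∠[(j8450)² + 320(j8450) + 115600] = ∠[-7.1287e+07 + j2.704e+06] = 177.83°
∠H(j8450) = 78.23° − 177.83° = -99.59°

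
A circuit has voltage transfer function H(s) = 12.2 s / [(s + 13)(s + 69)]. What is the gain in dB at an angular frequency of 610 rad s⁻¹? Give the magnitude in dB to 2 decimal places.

|j610| = 610
|j610 + 13| = √(610² + 13²) = 610.1
|j610 + 69| = √(610² + 69²) = 613.9
|H(j610)| = 12.2 × 610 / (610.1 × 613.9) = 0.019869
20 log₁₀(0.019869) = -34.037 dB

-34.04 dB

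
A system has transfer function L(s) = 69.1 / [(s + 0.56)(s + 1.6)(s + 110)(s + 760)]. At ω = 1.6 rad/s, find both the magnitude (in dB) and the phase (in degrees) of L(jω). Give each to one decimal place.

|L| = -73.3 dB, ∠L = -116.7°

|j1.6 + 0.56| = √(1.6² + 0.56²) = 1.695
|j1.6 + 1.6| = √(1.6² + 1.6²) = 2.263
|j1.6 + 110| = √(1.6² + 110²) = 110
|j1.6 + 760| = √(1.6² + 760²) = 760
|L(j1.6)| = 69.1 / (1.695 × 2.263 × 110 × 760) = 0.00021546
20 log₁₀(0.00021546) = -73.33 dB
∠(j1.6 + 0.56) = arctan(1.6/0.56) = 70.71°
∠(j1.6 + 1.6) = arctan(1.6/1.6) = 45.00°
∠(j1.6 + 110) = arctan(1.6/110) = 0.83°
∠(j1.6 + 760) = arctan(1.6/760) = 0.12°
∠L(j1.6) = − (70.71° + 45.00° + 0.83° + 0.12°) = -116.66°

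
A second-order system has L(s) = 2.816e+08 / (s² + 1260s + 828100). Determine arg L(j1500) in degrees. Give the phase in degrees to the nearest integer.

∠[(j1500)² + 1260(j1500) + 828100] = ∠[-1.4219e+06 + j1.89e+06] = 126.96°
∠L(j1500) = −126.96° = -126.96°

-127°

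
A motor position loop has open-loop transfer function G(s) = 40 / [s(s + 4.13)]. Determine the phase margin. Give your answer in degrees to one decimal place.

Gain crossover: |G(jω)| = 1 at ω ≈ 5.69 rad/s.
∠G(j5.69) = −90° − arctan(5.69/4.13) ≈ -144.02°
PM = 180° + (-144.02°) = 35.98°

36.0°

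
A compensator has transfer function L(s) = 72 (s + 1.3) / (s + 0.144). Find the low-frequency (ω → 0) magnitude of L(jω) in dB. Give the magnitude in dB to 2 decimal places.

56.26 dB

L(0) = 72 × 1.3 / 0.144 = 650
20 log₁₀(650) = 56.258 dB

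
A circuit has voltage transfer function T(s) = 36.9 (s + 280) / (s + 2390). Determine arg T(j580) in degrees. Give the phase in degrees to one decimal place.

50.6°

∠(j580 + 280) = arctan(580/280) = 64.23°
∠(j580 + 2390) = arctan(580/2390) = 13.64°
∠T(j580) = 64.23° − 13.64° = 50.59°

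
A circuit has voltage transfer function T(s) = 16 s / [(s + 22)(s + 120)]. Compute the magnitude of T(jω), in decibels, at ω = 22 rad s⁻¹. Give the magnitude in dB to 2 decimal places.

|j22| = 22
|j22 + 22| = √(22² + 22²) = 31.11
|j22 + 120| = √(22² + 120²) = 122
|T(j22)| = 16 × 22 / (31.11 × 122) = 0.092735
20 log₁₀(0.092735) = -20.655 dB

-20.66 dB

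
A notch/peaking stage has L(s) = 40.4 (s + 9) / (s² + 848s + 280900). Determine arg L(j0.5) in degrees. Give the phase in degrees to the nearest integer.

3°

∠(j0.5 + 9) = arctan(0.5/9) = 3.18°
∠[(j0.5)² + 848(j0.5) + 280900] = ∠[2.809e+05 + j424] = 0.09°
∠L(j0.5) = 3.18° − 0.09° = 3.09°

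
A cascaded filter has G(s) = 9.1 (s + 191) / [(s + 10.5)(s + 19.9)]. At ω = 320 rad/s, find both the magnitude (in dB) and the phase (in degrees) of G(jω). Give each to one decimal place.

|j320 + 191| = √(320² + 191²) = 372.7
|j320 + 10.5| = √(320² + 10.5²) = 320.2
|j320 + 19.9| = √(320² + 19.9²) = 320.6
|G(j320)| = 9.1 × 372.7 / (320.2 × 320.6) = 0.033036
20 log₁₀(0.033036) = -29.62 dB
∠(j320 + 191) = arctan(320/191) = 59.17°
∠(j320 + 10.5) = arctan(320/10.5) = 88.12°
∠(j320 + 19.9) = arctan(320/19.9) = 86.44°
∠G(j320) = 59.17° − (88.12° + 86.44°) = -115.39°

|G| = -29.6 dB, ∠G = -115.4°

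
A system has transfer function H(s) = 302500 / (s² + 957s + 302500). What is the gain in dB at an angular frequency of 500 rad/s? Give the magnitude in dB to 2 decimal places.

|(j500)² + 957(j500) + 302500| = |52500 + j4.785e+05| = 4.814e+05
|H(j500)| = 302500 / 4.814e+05 = 0.62841
20 log₁₀(0.62841) = -4.035 dB

-4.04 dB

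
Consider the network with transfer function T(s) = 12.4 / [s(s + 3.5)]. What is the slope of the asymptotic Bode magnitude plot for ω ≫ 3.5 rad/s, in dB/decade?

-40 dB/decade

With 0 zeros and 2 poles, the high-frequency asymptotic slope is 20 × (0 − 2) = -40 dB/decade.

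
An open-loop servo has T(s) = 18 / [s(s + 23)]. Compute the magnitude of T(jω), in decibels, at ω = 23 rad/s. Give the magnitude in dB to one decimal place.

|j23 + 23| = √(23² + 23²) = 32.53
|j23| = 23
|T(j23)| = 18 / (32.53 × 23) = 0.02406
20 log₁₀(0.02406) = -32.37 dB

-32.4 dB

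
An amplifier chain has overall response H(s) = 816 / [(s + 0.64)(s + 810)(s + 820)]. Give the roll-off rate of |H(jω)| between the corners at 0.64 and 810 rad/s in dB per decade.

In this band the factors already past their corner are: pole at 0.64; net slope = -20 dB/decade.

-20 dB/decade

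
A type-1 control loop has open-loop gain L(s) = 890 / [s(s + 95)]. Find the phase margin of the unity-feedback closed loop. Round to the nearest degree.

Gain crossover: |L(jω)| = 1 at ω ≈ 9.32 rad/sec.
∠L(j9.32) = −90° − arctan(9.32/95) ≈ -95.61°
PM = 180° + (-95.61°) = 84.39°

84 deg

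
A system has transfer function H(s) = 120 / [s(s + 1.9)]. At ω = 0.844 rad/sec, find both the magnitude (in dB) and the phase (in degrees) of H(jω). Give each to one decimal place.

|H| = 36.7 dB, ∠H = -114.0 deg

|j0.844 + 1.9| = √(0.844² + 1.9²) = 2.079
|j0.844| = 0.844
|H(j0.844)| = 120 / (2.079 × 0.844) = 68.388
20 log₁₀(68.388) = 36.70 dB
∠(j0.844 + 1.9) = arctan(0.844/1.9) = 23.95°
∠(j0.844) = 90.00°
∠H(j0.844) = − (23.95° + 90.00°) = -113.95°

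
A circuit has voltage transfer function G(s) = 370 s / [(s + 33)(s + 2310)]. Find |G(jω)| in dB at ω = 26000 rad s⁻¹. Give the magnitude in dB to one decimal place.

-37.0 dB

|j26000| = 2.6e+04
|j26000 + 33| = √(26000² + 33²) = 2.6e+04
|j26000 + 2310| = √(26000² + 2310²) = 2.61e+04
|G(j26000)| = 370 × 2.6e+04 / (2.6e+04 × 2.61e+04) = 0.014175
20 log₁₀(0.014175) = -36.97 dB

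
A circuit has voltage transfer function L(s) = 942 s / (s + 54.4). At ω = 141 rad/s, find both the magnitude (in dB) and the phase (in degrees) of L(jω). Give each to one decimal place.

|j141| = 141
|j141 + 54.4| = √(141² + 54.4²) = 151.1
|L(j141)| = 942 × 141 / 151.1 = 878.86
20 log₁₀(878.86) = 58.88 dB
∠(j141) = 90.00°
∠(j141 + 54.4) = arctan(141/54.4) = 68.90°
∠L(j141) = 90.00° − 68.90° = 21.10°

|L| = 58.9 dB, ∠L = 21.1°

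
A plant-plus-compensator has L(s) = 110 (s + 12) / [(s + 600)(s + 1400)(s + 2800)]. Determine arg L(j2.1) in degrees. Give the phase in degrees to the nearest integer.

∠(j2.1 + 12) = arctan(2.1/12) = 9.93°
∠(j2.1 + 600) = arctan(2.1/600) = 0.20°
∠(j2.1 + 1400) = arctan(2.1/1400) = 0.09°
∠(j2.1 + 2800) = arctan(2.1/2800) = 0.04°
∠L(j2.1) = 9.93° − (0.20° + 0.09° + 0.04°) = 9.60°

10°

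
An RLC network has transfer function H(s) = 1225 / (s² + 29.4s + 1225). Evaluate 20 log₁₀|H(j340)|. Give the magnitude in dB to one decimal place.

|(j340)² + 29.4(j340) + 1225| = |-1.1438e+05 + j9996| = 1.148e+05
|H(j340)| = 1225 / 1.148e+05 = 0.01067
20 log₁₀(0.01067) = -39.44 dB

-39.4 dB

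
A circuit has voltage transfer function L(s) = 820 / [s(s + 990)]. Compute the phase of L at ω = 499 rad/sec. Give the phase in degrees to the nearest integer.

∠(j499 + 990) = arctan(499/990) = 26.75°
∠(j499) = 90.00°
∠L(j499) = − (26.75° + 90.00°) = -116.75°

-117°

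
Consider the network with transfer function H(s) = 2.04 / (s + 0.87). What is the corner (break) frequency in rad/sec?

0.87 rad/sec

The single real pole at s = −0.87 gives a corner at ω = 0.87 rad/sec.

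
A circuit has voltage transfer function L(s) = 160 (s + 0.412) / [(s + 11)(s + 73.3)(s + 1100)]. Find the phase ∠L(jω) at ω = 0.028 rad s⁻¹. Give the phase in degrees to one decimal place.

∠(j0.028 + 0.412) = arctan(0.028/0.412) = 3.89°
∠(j0.028 + 11) = arctan(0.028/11) = 0.15°
∠(j0.028 + 73.3) = arctan(0.028/73.3) = 0.02°
∠(j0.028 + 1100) = arctan(0.028/1100) = 0.00°
∠L(j0.028) = 3.89° − (0.15° + 0.02° + 0.00°) = 3.72°

3.7°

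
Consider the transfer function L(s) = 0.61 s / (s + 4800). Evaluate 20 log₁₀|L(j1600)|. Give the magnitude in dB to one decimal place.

-14.3 dB

|j1600| = 1600
|j1600 + 4800| = √(1600² + 4800²) = 5060
|L(j1600)| = 0.61 × 1600 / 5060 = 0.1929
20 log₁₀(0.1929) = -14.29 dB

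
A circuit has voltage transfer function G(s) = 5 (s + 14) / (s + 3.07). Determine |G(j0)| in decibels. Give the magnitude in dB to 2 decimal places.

27.16 dB

G(0) = 5 × 14 / 3.07 = 22.801
20 log₁₀(22.801) = 27.159 dB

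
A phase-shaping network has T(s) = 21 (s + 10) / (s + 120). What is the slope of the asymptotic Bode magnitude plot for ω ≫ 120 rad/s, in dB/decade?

0 dB/decade

With 1 zero and 1 pole, the high-frequency asymptotic slope is 20 × (1 − 1) = 0 dB/decade.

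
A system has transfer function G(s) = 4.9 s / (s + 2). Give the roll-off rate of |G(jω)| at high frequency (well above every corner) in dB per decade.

With 1 zero and 1 pole, the high-frequency asymptotic slope is 20 × (1 − 1) = 0 dB/decade.

0 dB/decade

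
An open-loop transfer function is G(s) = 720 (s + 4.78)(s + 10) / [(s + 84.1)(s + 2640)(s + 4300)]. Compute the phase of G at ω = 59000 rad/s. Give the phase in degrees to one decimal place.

-83.2°

∠(j59000 + 4.78) = arctan(59000/4.78) = 90.00°
∠(j59000 + 10) = arctan(59000/10) = 89.99°
∠(j59000 + 84.1) = arctan(59000/84.1) = 89.92°
∠(j59000 + 2640) = arctan(59000/2640) = 87.44°
∠(j59000 + 4300) = arctan(59000/4300) = 85.83°
∠G(j59000) = 90.00° + 89.99° − (89.92° + 87.44° + 85.83°) = -83.20°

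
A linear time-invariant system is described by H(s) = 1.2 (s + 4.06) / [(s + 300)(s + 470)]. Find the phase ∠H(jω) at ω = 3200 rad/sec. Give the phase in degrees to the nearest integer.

∠(j3200 + 4.06) = arctan(3200/4.06) = 89.93°
∠(j3200 + 300) = arctan(3200/300) = 84.64°
∠(j3200 + 470) = arctan(3200/470) = 81.64°
∠H(j3200) = 89.93° − (84.64° + 81.64°) = -76.36°

-76°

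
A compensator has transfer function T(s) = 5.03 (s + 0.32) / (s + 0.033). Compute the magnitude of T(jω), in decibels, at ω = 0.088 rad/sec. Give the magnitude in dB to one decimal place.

25.0 dB

|j0.088 + 0.32| = √(0.088² + 0.32²) = 0.3319
|j0.088 + 0.033| = √(0.088² + 0.033²) = 0.09398
|T(j0.088)| = 5.03 × 0.3319 / 0.09398 = 17.762
20 log₁₀(17.762) = 24.99 dB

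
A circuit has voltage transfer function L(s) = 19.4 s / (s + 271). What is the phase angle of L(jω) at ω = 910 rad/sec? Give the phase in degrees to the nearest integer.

17°

∠(j910) = 90.00°
∠(j910 + 271) = arctan(910/271) = 73.42°
∠L(j910) = 90.00° − 73.42° = 16.58°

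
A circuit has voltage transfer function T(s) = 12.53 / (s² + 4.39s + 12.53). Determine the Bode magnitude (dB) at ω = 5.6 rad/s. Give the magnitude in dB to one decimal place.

-7.9 dB

|(j5.6)² + 4.39(j5.6) + 12.53| = |-18.83 + j24.584| = 30.97
|T(j5.6)| = 12.53 / 30.97 = 0.40463
20 log₁₀(0.40463) = -7.86 dB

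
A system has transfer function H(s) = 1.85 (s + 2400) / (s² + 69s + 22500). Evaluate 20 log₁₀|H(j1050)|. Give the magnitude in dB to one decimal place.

|j1050 + 2400| = √(1050² + 2400²) = 2620
|(j1050)² + 69(j1050) + 22500| = |-1.08e+06 + j72450| = 1.082e+06
|H(j1050)| = 1.85 × 2620 / 1.082e+06 = 0.0044773
20 log₁₀(0.0044773) = -46.98 dB

-47.0 dB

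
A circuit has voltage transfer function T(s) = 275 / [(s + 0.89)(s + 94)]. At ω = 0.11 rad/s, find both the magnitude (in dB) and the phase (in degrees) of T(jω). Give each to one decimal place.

|j0.11 + 0.89| = √(0.11² + 0.89²) = 0.8968
|j0.11 + 94| = √(0.11² + 94²) = 94
|T(j0.11)| = 275 / (0.8968 × 94) = 3.2623
20 log₁₀(3.2623) = 10.27 dB
∠(j0.11 + 0.89) = arctan(0.11/0.89) = 7.05°
∠(j0.11 + 94) = arctan(0.11/94) = 0.07°
∠T(j0.11) = − (7.05° + 0.07°) = -7.11°

|T| = 10.3 dB, ∠T = -7.1°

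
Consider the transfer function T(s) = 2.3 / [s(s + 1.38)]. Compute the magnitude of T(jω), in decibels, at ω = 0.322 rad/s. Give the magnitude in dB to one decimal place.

|j0.322 + 1.38| = √(0.322² + 1.38²) = 1.417
|j0.322| = 0.322
|T(j0.322)| = 2.3 / (1.417 × 0.322) = 5.0406
20 log₁₀(5.0406) = 14.05 dB

14.0 dB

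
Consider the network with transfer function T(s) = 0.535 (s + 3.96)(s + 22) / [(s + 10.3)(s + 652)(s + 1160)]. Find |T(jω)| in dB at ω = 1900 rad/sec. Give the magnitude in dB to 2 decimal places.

|j1900 + 3.96| = √(1900² + 3.96²) = 1900
|j1900 + 22| = √(1900² + 22²) = 1900
|j1900 + 10.3| = √(1900² + 10.3²) = 1900
|j1900 + 652| = √(1900² + 652²) = 2009
|j1900 + 1160| = √(1900² + 1160²) = 2226
|T(j1900)| = 0.535 × 1900 × 1900 / (1900 × 2009 × 2226) = 0.00022733
20 log₁₀(0.00022733) = -72.867 dB

-72.87 dB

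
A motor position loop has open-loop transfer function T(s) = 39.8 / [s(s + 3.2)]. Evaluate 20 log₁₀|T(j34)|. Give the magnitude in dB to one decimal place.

|j34 + 3.2| = √(34² + 3.2²) = 34.15
|j34| = 34
|T(j34)| = 39.8 / (34.15 × 34) = 0.034278
20 log₁₀(0.034278) = -29.30 dB

-29.3 dB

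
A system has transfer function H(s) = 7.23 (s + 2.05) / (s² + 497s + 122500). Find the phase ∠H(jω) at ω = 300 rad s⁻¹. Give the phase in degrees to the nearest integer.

∠(j300 + 2.05) = arctan(300/2.05) = 89.61°
∠[(j300)² + 497(j300) + 122500] = ∠[32500 + j1.491e+05] = 77.70°
∠H(j300) = 89.61° − 77.70° = 11.91°

12°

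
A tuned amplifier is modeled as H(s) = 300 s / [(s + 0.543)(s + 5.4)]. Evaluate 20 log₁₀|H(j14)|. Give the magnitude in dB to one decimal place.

26.0 dB

|j14| = 14
|j14 + 0.543| = √(14² + 0.543²) = 14.01
|j14 + 5.4| = √(14² + 5.4²) = 15.01
|H(j14)| = 300 × 14 / (14.01 × 15.01) = 19.978
20 log₁₀(19.978) = 26.01 dB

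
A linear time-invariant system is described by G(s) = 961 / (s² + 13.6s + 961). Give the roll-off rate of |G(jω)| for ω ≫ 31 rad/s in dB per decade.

-40 dB/decade

With 0 zeros and 2 poles, the high-frequency asymptotic slope is 20 × (0 − 2) = -40 dB/decade.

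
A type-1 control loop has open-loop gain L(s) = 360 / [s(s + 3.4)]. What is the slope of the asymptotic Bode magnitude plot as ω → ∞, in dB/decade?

-40 dB/decade

With 0 zeros and 2 poles, the high-frequency asymptotic slope is 20 × (0 − 2) = -40 dB/decade.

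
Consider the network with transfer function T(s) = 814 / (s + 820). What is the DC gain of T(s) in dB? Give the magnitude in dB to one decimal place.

-0.1 dB

T(0) = 814 / 820 = 0.99268
20 log₁₀(0.99268) = -0.06 dB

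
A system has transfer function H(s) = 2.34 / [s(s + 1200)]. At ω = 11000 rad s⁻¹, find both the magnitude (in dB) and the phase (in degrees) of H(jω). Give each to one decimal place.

|j11000 + 1200| = √(11000² + 1200²) = 1.107e+04
|j11000| = 1.1e+04
|H(j11000)| = 2.34 / (1.107e+04 × 1.1e+04) = 1.9225e-08
20 log₁₀(1.9225e-08) = -154.32 dB
∠(j11000 + 1200) = arctan(11000/1200) = 83.77°
∠(j11000) = 90.00°
∠H(j11000) = − (83.77° + 90.00°) = -173.77°

|H| = -154.3 dB, ∠H = -173.8 deg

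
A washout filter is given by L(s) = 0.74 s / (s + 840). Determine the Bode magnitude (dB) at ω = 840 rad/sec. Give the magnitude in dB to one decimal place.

-5.6 dB

|j840| = 840
|j840 + 840| = √(840² + 840²) = 1188
|L(j840)| = 0.74 × 840 / 1188 = 0.52326
20 log₁₀(0.52326) = -5.63 dB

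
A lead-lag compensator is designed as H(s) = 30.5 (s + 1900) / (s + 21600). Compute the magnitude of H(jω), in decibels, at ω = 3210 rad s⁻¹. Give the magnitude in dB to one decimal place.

14.3 dB

|j3210 + 1900| = √(3210² + 1900²) = 3730
|j3210 + 21600| = √(3210² + 21600²) = 2.184e+04
|H(j3210)| = 30.5 × 3730 / 2.184e+04 = 5.2099
20 log₁₀(5.2099) = 14.34 dB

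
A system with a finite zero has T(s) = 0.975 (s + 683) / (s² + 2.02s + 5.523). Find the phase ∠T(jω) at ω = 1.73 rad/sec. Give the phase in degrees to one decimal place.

-54.0 deg

∠(j1.73 + 683) = arctan(1.73/683) = 0.15°
∠[(j1.73)² + 2.02(j1.73) + 5.523] = ∠[2.5301 + j3.4946] = 54.10°
∠T(j1.73) = 0.15° − 54.10° = -53.95°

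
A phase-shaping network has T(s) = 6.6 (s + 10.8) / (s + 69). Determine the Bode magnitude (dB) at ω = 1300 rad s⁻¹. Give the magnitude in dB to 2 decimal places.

|j1300 + 10.8| = √(1300² + 10.8²) = 1300
|j1300 + 69| = √(1300² + 69²) = 1302
|T(j1300)| = 6.6 × 1300 / 1302 = 6.591
20 log₁₀(6.591) = 16.379 dB

16.38 dB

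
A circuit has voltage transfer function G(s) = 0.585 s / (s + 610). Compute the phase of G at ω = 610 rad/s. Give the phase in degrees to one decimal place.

45.0°

∠(j610) = 90.00°
∠(j610 + 610) = arctan(610/610) = 45.00°
∠G(j610) = 90.00° − 45.00° = 45.00°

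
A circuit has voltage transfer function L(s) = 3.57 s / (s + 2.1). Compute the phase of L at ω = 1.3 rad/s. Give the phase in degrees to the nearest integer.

58°

∠(j1.3) = 90.00°
∠(j1.3 + 2.1) = arctan(1.3/2.1) = 31.76°
∠L(j1.3) = 90.00° − 31.76° = 58.24°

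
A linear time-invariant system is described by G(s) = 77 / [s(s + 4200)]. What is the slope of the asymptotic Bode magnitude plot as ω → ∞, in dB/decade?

With 0 zeros and 2 poles, the high-frequency asymptotic slope is 20 × (0 − 2) = -40 dB/decade.

-40 dB/decade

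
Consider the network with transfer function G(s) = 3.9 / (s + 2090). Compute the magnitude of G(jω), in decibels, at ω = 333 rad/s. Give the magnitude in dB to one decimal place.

|j333 + 2090| = √(333² + 2090²) = 2116
|G(j333)| = 3.9 / 2116 = 0.0018428
20 log₁₀(0.0018428) = -54.69 dB

-54.7 dB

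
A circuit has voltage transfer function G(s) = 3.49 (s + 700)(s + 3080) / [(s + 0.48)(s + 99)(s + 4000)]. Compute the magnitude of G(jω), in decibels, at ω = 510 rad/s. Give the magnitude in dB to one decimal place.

|j510 + 700| = √(510² + 700²) = 866.1
|j510 + 3080| = √(510² + 3080²) = 3122
|j510 + 0.48| = √(510² + 0.48²) = 510
|j510 + 99| = √(510² + 99²) = 519.5
|j510 + 4000| = √(510² + 4000²) = 4032
|G(j510)| = 3.49 × 866.1 × 3122 / (510 × 519.5 × 4032) = 0.0088323
20 log₁₀(0.0088323) = -41.08 dB

-41.1 dB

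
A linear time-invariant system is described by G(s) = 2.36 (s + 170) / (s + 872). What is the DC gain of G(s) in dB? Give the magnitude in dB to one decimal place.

-6.7 dB

G(0) = 2.36 × 170 / 872 = 0.46009
20 log₁₀(0.46009) = -6.74 dB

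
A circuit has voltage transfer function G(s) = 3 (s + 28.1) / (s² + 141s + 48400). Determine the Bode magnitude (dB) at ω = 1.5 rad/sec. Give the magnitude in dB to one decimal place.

|j1.5 + 28.1| = √(1.5² + 28.1²) = 28.14
|(j1.5)² + 141(j1.5) + 48400| = |48398 + j211.5| = 4.84e+04
|G(j1.5)| = 3 × 28.14 / 4.84e+04 = 0.0017443
20 log₁₀(0.0017443) = -55.17 dB

-55.2 dB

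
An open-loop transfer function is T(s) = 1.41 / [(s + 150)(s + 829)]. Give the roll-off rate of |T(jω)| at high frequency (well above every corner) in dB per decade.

With 0 zeros and 2 poles, the high-frequency asymptotic slope is 20 × (0 − 2) = -40 dB/decade.

-40 dB/decade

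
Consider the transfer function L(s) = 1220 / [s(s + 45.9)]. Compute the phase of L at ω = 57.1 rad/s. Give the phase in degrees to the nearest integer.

-141 deg

∠(j57.1 + 45.9) = arctan(57.1/45.9) = 51.21°
∠(j57.1) = 90.00°
∠L(j57.1) = − (51.21° + 90.00°) = -141.21°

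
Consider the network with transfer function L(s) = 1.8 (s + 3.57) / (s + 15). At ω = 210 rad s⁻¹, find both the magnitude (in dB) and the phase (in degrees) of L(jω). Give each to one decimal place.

|L| = 5.1 dB, ∠L = 3.1 deg

|j210 + 3.57| = √(210² + 3.57²) = 210
|j210 + 15| = √(210² + 15²) = 210.5
|L(j210)| = 1.8 × 210 / 210.5 = 1.7957
20 log₁₀(1.7957) = 5.08 dB
∠(j210 + 3.57) = arctan(210/3.57) = 89.03°
∠(j210 + 15) = arctan(210/15) = 85.91°
∠L(j210) = 89.03° − 85.91° = 3.11°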